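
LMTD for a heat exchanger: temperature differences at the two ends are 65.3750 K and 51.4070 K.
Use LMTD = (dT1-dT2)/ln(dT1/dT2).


dT1/dT2 = 1.2717
ln(dT1/dT2) = 0.2404
LMTD = 13.9680 / 0.2404 = 58.1115 K

58.1115 K


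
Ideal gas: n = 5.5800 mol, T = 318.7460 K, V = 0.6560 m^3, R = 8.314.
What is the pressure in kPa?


P = nRT/V = 5.5800 * 8.314 * 318.7460 / 0.6560
= 14787.3027 / 0.6560 = 22541.6199 Pa = 22.5416 kPa

22.5416 kPa


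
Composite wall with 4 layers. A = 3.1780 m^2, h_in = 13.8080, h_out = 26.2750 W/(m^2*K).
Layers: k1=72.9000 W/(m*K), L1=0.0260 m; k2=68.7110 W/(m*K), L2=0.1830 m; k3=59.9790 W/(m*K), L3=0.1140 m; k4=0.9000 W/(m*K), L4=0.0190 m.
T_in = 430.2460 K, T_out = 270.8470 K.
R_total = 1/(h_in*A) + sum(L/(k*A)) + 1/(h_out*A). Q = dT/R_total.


R_conv_in = 1/(13.8080*3.1780) = 0.0228
R_1 = 0.0260/(72.9000*3.1780) = 0.0001
R_2 = 0.1830/(68.7110*3.1780) = 0.0008
R_3 = 0.1140/(59.9790*3.1780) = 0.0006
R_4 = 0.0190/(0.9000*3.1780) = 0.0066
R_conv_out = 1/(26.2750*3.1780) = 0.0120
R_total = 0.0430 K/W
Q = 159.3990 / 0.0430 = 3710.7949 W

R_total = 0.0430 K/W, Q = 3710.7949 W


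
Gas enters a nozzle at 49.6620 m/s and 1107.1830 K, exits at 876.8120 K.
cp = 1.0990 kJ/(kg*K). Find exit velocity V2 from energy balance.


dT = 230.3710 K
2*cp*1000*dT = 506355.4580
V1^2 = 2466.3142
V2 = sqrt(508821.7722) = 713.3174 m/s

713.3174 m/s


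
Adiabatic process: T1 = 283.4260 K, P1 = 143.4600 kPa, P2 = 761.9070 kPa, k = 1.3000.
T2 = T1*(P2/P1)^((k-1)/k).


(k-1)/k = 0.2308
(P2/P1)^exp = 1.4701
T2 = 283.4260 * 1.4701 = 416.6649 K

416.6649 K


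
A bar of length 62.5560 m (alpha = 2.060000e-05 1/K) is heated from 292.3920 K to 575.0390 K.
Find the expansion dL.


dT = 282.6470 K
dL = 2.060000e-05 * 62.5560 * 282.6470 = 0.364234 m
L_final = 62.920234 m

dL = 0.364234 m


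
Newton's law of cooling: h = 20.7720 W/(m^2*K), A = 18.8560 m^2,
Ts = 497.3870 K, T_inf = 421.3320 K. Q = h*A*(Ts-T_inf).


dT = 76.0550 K
Q = 20.7720 * 18.8560 * 76.0550 = 29788.9815 W

29788.9815 W


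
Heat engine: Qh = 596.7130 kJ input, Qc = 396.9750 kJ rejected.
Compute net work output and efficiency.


W = 596.7130 - 396.9750 = 199.7380 kJ
eta = 199.7380 / 596.7130 = 0.3347 = 33.4730%

W = 199.7380 kJ, eta = 33.4730%


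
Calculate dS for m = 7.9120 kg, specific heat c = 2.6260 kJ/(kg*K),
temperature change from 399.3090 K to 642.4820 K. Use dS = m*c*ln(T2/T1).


T2/T1 = 1.6090
ln(T2/T1) = 0.4756
dS = 7.9120 * 2.6260 * 0.4756 = 9.8816 kJ/K

9.8816 kJ/K


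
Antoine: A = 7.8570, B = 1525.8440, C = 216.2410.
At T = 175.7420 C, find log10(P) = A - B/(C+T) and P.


C+T = 391.9830
B/(C+T) = 3.8926
log10(P) = 7.8570 - 3.8926 = 3.9644
P = 10^3.9644 = 9212.3834 mmHg

9212.3834 mmHg


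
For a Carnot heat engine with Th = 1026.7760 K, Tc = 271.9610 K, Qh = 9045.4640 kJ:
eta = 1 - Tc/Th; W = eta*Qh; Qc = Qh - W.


eta = 1 - 271.9610/1026.7760 = 0.7351
W = 0.7351 * 9045.4640 = 6649.6022 kJ
Qc = 9045.4640 - 6649.6022 = 2395.8618 kJ

eta = 73.5131%, W = 6649.6022 kJ, Qc = 2395.8618 kJ


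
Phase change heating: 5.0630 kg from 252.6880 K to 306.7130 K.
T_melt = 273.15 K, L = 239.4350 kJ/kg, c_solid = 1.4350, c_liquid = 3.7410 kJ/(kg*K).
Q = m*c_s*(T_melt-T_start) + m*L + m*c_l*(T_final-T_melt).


Q1 (sensible, solid) = 5.0630 * 1.4350 * 20.4620 = 148.6647 kJ
Q2 (latent) = 5.0630 * 239.4350 = 1212.2594 kJ
Q3 (sensible, liquid) = 5.0630 * 3.7410 * 33.5630 = 635.7061 kJ
Q_total = 1996.6303 kJ

1996.6303 kJ


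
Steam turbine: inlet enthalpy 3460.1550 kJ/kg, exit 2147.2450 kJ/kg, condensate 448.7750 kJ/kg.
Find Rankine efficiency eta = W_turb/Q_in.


W = 1312.9100 kJ/kg
Q_in = 3011.3800 kJ/kg
eta = 0.4360 = 43.5983%

eta = 43.5983%


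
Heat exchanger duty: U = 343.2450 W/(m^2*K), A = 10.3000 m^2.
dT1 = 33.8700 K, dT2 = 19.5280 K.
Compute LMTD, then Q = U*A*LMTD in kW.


LMTD = 26.0441 K
Q = 343.2450 * 10.3000 * 26.0441 = 92077.0922 W = 92.0771 kW

92.0771 kW


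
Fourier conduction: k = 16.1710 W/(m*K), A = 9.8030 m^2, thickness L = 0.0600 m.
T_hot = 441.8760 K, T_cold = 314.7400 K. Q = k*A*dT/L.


dT = 127.1360 K
Q = 16.1710 * 9.8030 * 127.1360 / 0.0600 = 335902.4510 W

335902.4510 W


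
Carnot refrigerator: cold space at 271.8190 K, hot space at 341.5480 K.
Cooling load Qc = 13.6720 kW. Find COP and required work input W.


COP = 271.8190 / 69.7290 = 3.8982
W = 13.6720 / 3.8982 = 3.5072 kW

COP = 3.8982, W = 3.5072 kW


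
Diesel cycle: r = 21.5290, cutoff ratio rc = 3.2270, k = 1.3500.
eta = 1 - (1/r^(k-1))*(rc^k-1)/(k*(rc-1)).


r^(k-1) = 2.9279
rc^k = 4.8627
eta = 0.5612 = 56.1186%

56.1186%


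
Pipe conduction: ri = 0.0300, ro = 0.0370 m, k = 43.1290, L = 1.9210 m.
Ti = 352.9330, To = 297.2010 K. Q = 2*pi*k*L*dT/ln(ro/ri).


dT = 55.7320 K
ln(ro/ri) = 0.2097
Q = 2*pi*43.1290*1.9210*55.7320 / 0.2097 = 138337.6206 W

138337.6206 W


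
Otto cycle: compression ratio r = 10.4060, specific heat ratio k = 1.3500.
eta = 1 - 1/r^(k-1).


r^(k-1) = 2.2701
eta = 1 - 1/2.2701 = 0.5595 = 55.9495%

55.9495%


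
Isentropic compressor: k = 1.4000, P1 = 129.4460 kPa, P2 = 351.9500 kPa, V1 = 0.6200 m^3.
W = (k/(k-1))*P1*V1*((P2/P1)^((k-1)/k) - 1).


(k-1)/k = 0.2857
(P2/P1)^exp = 1.3308
W = 3.5000 * 129.4460 * 0.6200 * (1.3308 - 1) = 92.9204 kJ

92.9204 kJ


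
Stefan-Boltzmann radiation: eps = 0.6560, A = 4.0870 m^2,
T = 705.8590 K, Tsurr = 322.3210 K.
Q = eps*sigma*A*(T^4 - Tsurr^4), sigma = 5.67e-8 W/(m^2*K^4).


T^4 = 2.4824e+11
Tsurr^4 = 1.0793e+10
Q = 0.6560 * 5.67e-8 * 4.0870 * 2.3745e+11 = 36095.8882 W

36095.8882 W


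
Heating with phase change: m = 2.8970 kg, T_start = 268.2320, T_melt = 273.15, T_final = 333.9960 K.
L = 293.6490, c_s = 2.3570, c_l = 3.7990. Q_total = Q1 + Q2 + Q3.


Q1 (sensible, solid) = 2.8970 * 2.3570 * 4.9180 = 33.5812 kJ
Q2 (latent) = 2.8970 * 293.6490 = 850.7012 kJ
Q3 (sensible, liquid) = 2.8970 * 3.7990 * 60.8460 = 669.6530 kJ
Q_total = 1553.9354 kJ

1553.9354 kJ


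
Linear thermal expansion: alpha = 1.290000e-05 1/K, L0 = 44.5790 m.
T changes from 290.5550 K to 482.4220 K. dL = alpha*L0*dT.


dT = 191.8670 K
dL = 1.290000e-05 * 44.5790 * 191.8670 = 0.110337 m
L_final = 44.689337 m

dL = 0.110337 m


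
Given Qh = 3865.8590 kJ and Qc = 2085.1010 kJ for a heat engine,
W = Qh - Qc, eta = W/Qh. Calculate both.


W = 3865.8590 - 2085.1010 = 1780.7580 kJ
eta = 1780.7580 / 3865.8590 = 0.4606 = 46.0637%

W = 1780.7580 kJ, eta = 46.0637%


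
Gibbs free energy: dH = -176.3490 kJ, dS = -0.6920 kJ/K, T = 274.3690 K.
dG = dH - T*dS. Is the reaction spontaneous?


T*dS = 274.3690 * -0.6920 = -189.8633 kJ
dG = -176.3490 + 189.8633 = 13.5143 kJ (non-spontaneous)

dG = 13.5143 kJ, non-spontaneous


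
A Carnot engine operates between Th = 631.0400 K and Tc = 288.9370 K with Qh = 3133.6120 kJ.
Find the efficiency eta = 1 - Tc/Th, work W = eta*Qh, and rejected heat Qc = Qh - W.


eta = 1 - 288.9370/631.0400 = 0.5421
W = 0.5421 * 3133.6120 = 1698.8116 kJ
Qc = 3133.6120 - 1698.8116 = 1434.8004 kJ

eta = 54.2126%, W = 1698.8116 kJ, Qc = 1434.8004 kJ


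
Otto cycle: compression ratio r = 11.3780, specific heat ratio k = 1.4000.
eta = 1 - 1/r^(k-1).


r^(k-1) = 2.6450
eta = 1 - 1/2.6450 = 0.6219 = 62.1929%

62.1929%


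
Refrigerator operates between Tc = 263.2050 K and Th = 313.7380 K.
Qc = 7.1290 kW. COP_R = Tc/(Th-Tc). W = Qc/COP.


COP = 263.2050 / 50.5330 = 5.2086
W = 7.1290 / 5.2086 = 1.3687 kW

COP = 5.2086, W = 1.3687 kW


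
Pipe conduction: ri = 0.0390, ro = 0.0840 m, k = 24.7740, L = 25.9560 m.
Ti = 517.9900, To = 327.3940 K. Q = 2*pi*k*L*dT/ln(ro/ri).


dT = 190.5960 K
ln(ro/ri) = 0.7673
Q = 2*pi*24.7740*25.9560*190.5960 / 0.7673 = 1003662.5866 W

1003662.5866 W


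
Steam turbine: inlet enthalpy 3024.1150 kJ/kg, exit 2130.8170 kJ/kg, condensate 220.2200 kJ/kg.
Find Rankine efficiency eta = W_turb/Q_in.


W = 893.2980 kJ/kg
Q_in = 2803.8950 kJ/kg
eta = 0.3186 = 31.8592%

eta = 31.8592%


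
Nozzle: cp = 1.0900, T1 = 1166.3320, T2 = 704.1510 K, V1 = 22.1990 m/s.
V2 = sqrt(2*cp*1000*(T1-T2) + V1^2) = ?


dT = 462.1810 K
2*cp*1000*dT = 1007554.5800
V1^2 = 492.7956
V2 = sqrt(1008047.3756) = 1004.0156 m/s

1004.0156 m/s


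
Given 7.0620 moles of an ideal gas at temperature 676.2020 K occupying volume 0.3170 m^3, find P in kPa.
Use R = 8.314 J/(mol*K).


P = nRT/V = 7.0620 * 8.314 * 676.2020 / 0.3170
= 39702.1645 / 0.3170 = 125243.4211 Pa = 125.2434 kPa

125.2434 kPa


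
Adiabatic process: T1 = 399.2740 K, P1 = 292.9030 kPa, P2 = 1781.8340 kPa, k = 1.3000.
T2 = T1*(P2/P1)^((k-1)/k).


(k-1)/k = 0.2308
(P2/P1)^exp = 1.5169
T2 = 399.2740 * 1.5169 = 605.6576 K

605.6576 K


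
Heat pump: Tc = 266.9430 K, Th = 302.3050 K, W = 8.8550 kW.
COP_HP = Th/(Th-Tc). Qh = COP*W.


COP = 302.3050 / 35.3620 = 8.5489
Qh = 8.5489 * 8.8550 = 75.7002 kW

COP = 8.5489, Qh = 75.7002 kW


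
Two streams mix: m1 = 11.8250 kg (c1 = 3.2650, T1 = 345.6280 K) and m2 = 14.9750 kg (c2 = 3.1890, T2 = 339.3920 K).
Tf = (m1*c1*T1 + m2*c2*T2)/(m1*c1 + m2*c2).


num = 29551.9801
den = 86.3639
Tf = 342.1798 K

342.1798 K


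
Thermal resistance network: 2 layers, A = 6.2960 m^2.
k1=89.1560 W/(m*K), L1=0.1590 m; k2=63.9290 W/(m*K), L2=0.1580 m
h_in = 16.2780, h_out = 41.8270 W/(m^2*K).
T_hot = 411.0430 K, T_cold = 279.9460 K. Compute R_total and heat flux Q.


R_conv_in = 1/(16.2780*6.2960) = 0.0098
R_1 = 0.1590/(89.1560*6.2960) = 0.0003
R_2 = 0.1580/(63.9290*6.2960) = 0.0004
R_conv_out = 1/(41.8270*6.2960) = 0.0038
R_total = 0.0142 K/W
Q = 131.0970 / 0.0142 = 9212.3686 W

R_total = 0.0142 K/W, Q = 9212.3686 W


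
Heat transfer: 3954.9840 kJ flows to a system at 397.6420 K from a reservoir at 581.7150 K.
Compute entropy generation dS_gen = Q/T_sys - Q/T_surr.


dS_sys = 3954.9840/397.6420 = 9.9461 kJ/K
dS_surr = -3954.9840/581.7150 = -6.7988 kJ/K
dS_gen = 9.9461 - 6.7988 = 3.1473 kJ/K (irreversible)

dS_gen = 3.1473 kJ/K, irreversible


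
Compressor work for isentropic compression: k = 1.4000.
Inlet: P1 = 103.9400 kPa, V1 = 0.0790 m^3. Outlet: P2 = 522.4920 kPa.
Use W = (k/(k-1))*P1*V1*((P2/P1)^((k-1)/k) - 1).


(k-1)/k = 0.2857
(P2/P1)^exp = 1.5862
W = 3.5000 * 103.9400 * 0.0790 * (1.5862 - 1) = 16.8484 kJ

16.8484 kJ


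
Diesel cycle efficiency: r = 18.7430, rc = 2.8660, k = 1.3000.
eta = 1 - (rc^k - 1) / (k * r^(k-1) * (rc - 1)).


r^(k-1) = 2.4091
rc^k = 3.9306
eta = 0.4985 = 49.8524%

49.8524%


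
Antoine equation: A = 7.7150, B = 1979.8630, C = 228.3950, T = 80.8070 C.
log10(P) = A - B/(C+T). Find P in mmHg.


C+T = 309.2020
B/(C+T) = 6.4031
log10(P) = 7.7150 - 6.4031 = 1.3119
P = 10^1.3119 = 20.5051 mmHg

20.5051 mmHg


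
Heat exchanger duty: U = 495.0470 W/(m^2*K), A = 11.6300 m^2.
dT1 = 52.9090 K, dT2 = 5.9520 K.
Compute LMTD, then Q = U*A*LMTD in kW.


LMTD = 21.4921 K
Q = 495.0470 * 11.6300 * 21.4921 = 123738.7225 W = 123.7387 kW

123.7387 kW


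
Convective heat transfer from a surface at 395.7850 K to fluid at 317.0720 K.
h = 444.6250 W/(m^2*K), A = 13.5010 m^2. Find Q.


dT = 78.7130 K
Q = 444.6250 * 13.5010 * 78.7130 = 472504.8607 W

472504.8607 W


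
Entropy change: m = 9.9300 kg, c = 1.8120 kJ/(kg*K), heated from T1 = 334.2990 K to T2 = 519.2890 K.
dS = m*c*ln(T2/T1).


T2/T1 = 1.5534
ln(T2/T1) = 0.4404
dS = 9.9300 * 1.8120 * 0.4404 = 7.9246 kJ/K

7.9246 kJ/K


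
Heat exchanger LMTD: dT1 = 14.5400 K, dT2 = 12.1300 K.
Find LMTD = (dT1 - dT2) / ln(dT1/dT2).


dT1/dT2 = 1.1987
ln(dT1/dT2) = 0.1812
LMTD = 2.4100 / 0.1812 = 13.2986 K

13.2986 K


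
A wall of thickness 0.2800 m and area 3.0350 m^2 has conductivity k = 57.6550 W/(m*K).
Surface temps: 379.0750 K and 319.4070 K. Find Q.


dT = 59.6680 K
Q = 57.6550 * 3.0350 * 59.6680 / 0.2800 = 37288.8613 W

37288.8613 W


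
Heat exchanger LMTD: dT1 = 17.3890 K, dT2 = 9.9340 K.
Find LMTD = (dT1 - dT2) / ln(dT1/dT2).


dT1/dT2 = 1.7505
ln(dT1/dT2) = 0.5599
LMTD = 7.4550 / 0.5599 = 13.3155 K

13.3155 K


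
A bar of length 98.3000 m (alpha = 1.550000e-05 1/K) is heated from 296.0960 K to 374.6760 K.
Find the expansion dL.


dT = 78.5800 K
dL = 1.550000e-05 * 98.3000 * 78.5800 = 0.119728 m
L_final = 98.419728 m

dL = 0.119728 m


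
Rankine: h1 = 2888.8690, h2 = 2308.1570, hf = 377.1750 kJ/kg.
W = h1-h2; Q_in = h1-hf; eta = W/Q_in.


W = 580.7120 kJ/kg
Q_in = 2511.6940 kJ/kg
eta = 0.2312 = 23.1203%

eta = 23.1203%


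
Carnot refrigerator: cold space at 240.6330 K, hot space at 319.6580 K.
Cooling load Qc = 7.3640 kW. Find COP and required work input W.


COP = 240.6330 / 79.0250 = 3.0450
W = 7.3640 / 3.0450 = 2.4184 kW

COP = 3.0450, W = 2.4184 kW


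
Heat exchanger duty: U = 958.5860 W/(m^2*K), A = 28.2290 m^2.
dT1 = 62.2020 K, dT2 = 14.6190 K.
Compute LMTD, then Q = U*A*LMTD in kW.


LMTD = 32.8597 K
Q = 958.5860 * 28.2290 * 32.8597 = 889181.2751 W = 889.1813 kW

889.1813 kW


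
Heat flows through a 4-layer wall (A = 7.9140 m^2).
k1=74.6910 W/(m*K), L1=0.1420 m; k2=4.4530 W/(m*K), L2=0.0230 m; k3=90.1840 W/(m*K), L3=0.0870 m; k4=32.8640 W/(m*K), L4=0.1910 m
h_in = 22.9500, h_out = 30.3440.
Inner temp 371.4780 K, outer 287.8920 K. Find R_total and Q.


R_conv_in = 1/(22.9500*7.9140) = 0.0055
R_1 = 0.1420/(74.6910*7.9140) = 0.0002
R_2 = 0.0230/(4.4530*7.9140) = 0.0007
R_3 = 0.0870/(90.1840*7.9140) = 0.0001
R_4 = 0.1910/(32.8640*7.9140) = 0.0007
R_conv_out = 1/(30.3440*7.9140) = 0.0042
R_total = 0.0114 K/W
Q = 83.5860 / 0.0114 = 7319.8073 W

R_total = 0.0114 K/W, Q = 7319.8073 W


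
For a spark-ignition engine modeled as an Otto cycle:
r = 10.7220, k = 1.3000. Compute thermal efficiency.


r^(k-1) = 2.0374
eta = 1 - 1/2.0374 = 0.5092 = 50.9186%

50.9186%


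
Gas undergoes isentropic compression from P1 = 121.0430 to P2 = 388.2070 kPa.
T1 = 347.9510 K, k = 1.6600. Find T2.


(k-1)/k = 0.3976
(P2/P1)^exp = 1.5894
T2 = 347.9510 * 1.5894 = 553.0291 K

553.0291 K


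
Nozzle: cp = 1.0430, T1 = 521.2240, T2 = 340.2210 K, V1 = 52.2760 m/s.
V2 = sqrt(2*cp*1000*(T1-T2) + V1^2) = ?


dT = 181.0030 K
2*cp*1000*dT = 377572.2580
V1^2 = 2732.7802
V2 = sqrt(380305.0382) = 616.6888 m/s

616.6888 m/s


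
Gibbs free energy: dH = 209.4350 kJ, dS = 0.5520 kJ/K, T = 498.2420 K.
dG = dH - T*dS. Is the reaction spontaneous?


T*dS = 498.2420 * 0.5520 = 275.0296 kJ
dG = 209.4350 - 275.0296 = -65.5946 kJ (spontaneous)

dG = -65.5946 kJ, spontaneous


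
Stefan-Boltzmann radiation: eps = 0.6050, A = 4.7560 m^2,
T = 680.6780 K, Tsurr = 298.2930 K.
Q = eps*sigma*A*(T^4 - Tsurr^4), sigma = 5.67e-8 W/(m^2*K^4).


T^4 = 2.1467e+11
Tsurr^4 = 7.9172e+09
Q = 0.6050 * 5.67e-8 * 4.7560 * 2.0675e+11 = 33730.8265 W

33730.8265 W


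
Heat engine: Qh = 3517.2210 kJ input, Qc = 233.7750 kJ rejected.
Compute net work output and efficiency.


W = 3517.2210 - 233.7750 = 3283.4460 kJ
eta = 3283.4460 / 3517.2210 = 0.9335 = 93.3534%

W = 3283.4460 kJ, eta = 93.3534%


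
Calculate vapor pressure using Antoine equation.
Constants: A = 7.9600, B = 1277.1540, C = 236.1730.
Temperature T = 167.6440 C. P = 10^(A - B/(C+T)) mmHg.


C+T = 403.8170
B/(C+T) = 3.1627
log10(P) = 7.9600 - 3.1627 = 4.7973
P = 10^4.7973 = 62703.9805 mmHg

62703.9805 mmHg


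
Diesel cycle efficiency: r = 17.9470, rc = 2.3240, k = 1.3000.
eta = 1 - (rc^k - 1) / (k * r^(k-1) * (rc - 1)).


r^(k-1) = 2.3779
rc^k = 2.9930
eta = 0.5131 = 51.3056%

51.3056%


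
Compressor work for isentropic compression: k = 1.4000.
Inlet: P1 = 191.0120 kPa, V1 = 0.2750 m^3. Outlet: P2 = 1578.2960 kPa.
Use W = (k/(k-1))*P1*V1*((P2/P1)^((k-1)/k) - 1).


(k-1)/k = 0.2857
(P2/P1)^exp = 1.8283
W = 3.5000 * 191.0120 * 0.2750 * (1.8283 - 1) = 152.2737 kJ

152.2737 kJ


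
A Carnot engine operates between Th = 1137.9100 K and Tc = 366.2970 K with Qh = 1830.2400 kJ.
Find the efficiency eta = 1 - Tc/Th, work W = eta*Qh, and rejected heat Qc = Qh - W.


eta = 1 - 366.2970/1137.9100 = 0.6781
W = 0.6781 * 1830.2400 = 1241.0797 kJ
Qc = 1830.2400 - 1241.0797 = 589.1603 kJ

eta = 67.8097%, W = 1241.0797 kJ, Qc = 589.1603 kJ


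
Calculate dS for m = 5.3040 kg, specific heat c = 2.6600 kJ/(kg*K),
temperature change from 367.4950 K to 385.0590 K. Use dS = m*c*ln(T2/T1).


T2/T1 = 1.0478
ln(T2/T1) = 0.0467
dS = 5.3040 * 2.6600 * 0.0467 = 0.6587 kJ/K

0.6587 kJ/K


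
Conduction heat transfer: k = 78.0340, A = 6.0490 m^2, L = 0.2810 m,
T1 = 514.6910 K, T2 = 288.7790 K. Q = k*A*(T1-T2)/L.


dT = 225.9120 K
Q = 78.0340 * 6.0490 * 225.9120 / 0.2810 = 379490.0857 W

379490.0857 W


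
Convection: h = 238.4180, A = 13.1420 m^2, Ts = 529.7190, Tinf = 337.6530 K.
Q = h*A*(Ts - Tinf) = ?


dT = 192.0660 K
Q = 238.4180 * 13.1420 * 192.0660 = 601798.3534 W

601798.3534 W


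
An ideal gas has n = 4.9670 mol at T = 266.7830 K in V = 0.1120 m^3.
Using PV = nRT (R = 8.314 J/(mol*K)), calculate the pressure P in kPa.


P = nRT/V = 4.9670 * 8.314 * 266.7830 / 0.1120
= 11016.9742 / 0.1120 = 98365.8410 Pa = 98.3658 kPa

98.3658 kPa


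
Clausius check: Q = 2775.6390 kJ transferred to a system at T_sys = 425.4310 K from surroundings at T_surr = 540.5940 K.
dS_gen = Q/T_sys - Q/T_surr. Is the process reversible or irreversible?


dS_sys = 2775.6390/425.4310 = 6.5243 kJ/K
dS_surr = -2775.6390/540.5940 = -5.1344 kJ/K
dS_gen = 6.5243 - 5.1344 = 1.3899 kJ/K (irreversible)

dS_gen = 1.3899 kJ/K, irreversible


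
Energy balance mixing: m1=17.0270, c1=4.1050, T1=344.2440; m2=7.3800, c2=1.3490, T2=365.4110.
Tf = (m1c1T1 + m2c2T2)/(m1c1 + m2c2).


num = 27699.1149
den = 79.8515
Tf = 346.8830 K

346.8830 K


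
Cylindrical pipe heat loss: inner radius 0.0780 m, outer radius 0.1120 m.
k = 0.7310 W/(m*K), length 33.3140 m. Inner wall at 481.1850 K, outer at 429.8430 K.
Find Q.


dT = 51.3420 K
ln(ro/ri) = 0.3618
Q = 2*pi*0.7310*33.3140*51.3420 / 0.3618 = 21714.0182 W

21714.0182 W


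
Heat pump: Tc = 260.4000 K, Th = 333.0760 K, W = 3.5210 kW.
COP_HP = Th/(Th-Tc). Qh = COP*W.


COP = 333.0760 / 72.6760 = 4.5830
Qh = 4.5830 * 3.5210 = 16.1368 kW

COP = 4.5830, Qh = 16.1368 kW


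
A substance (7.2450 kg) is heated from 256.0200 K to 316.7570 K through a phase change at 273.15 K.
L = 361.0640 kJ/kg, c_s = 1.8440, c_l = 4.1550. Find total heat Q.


Q1 (sensible, solid) = 7.2450 * 1.8440 * 17.1300 = 228.8530 kJ
Q2 (latent) = 7.2450 * 361.0640 = 2615.9087 kJ
Q3 (sensible, liquid) = 7.2450 * 4.1550 * 43.6070 = 1312.7004 kJ
Q_total = 4157.4621 kJ

4157.4621 kJ


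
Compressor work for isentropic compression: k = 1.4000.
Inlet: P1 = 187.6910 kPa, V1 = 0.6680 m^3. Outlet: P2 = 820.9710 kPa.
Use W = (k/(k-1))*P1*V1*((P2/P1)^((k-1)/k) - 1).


(k-1)/k = 0.2857
(P2/P1)^exp = 1.5244
W = 3.5000 * 187.6910 * 0.6680 * (1.5244 - 1) = 230.1348 kJ

230.1348 kJ


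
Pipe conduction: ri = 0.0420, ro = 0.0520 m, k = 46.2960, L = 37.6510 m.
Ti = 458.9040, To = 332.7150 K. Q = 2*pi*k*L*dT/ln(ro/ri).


dT = 126.1890 K
ln(ro/ri) = 0.2136
Q = 2*pi*46.2960*37.6510*126.1890 / 0.2136 = 6471020.3615 W

6471020.3615 W


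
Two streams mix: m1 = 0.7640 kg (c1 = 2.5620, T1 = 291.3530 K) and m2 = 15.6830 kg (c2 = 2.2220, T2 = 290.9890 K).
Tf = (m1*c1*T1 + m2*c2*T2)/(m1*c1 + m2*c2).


num = 10710.5609
den = 36.8050
Tf = 291.0084 K

291.0084 K


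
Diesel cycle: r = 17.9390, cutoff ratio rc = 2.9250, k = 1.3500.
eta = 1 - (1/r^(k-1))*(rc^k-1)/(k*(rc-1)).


r^(k-1) = 2.7468
rc^k = 4.2586
eta = 0.5435 = 54.3500%

54.3500%


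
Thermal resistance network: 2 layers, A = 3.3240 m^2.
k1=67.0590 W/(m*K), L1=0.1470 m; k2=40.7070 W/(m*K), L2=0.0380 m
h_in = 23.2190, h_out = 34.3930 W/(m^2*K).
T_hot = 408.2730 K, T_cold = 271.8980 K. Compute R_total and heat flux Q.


R_conv_in = 1/(23.2190*3.3240) = 0.0130
R_1 = 0.1470/(67.0590*3.3240) = 0.0007
R_2 = 0.0380/(40.7070*3.3240) = 0.0003
R_conv_out = 1/(34.3930*3.3240) = 0.0087
R_total = 0.0226 K/W
Q = 136.3750 / 0.0226 = 6022.5023 W

R_total = 0.0226 K/W, Q = 6022.5023 W


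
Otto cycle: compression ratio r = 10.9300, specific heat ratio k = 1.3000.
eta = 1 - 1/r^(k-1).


r^(k-1) = 2.0492
eta = 1 - 1/2.0492 = 0.5120 = 51.2007%

51.2007%


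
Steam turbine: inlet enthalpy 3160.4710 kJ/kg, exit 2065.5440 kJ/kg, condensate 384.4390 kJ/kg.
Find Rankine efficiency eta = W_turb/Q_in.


W = 1094.9270 kJ/kg
Q_in = 2776.0320 kJ/kg
eta = 0.3944 = 39.4422%

eta = 39.4422%


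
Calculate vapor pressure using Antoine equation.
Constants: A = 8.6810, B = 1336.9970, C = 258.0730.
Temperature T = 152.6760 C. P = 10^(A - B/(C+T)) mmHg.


C+T = 410.7490
B/(C+T) = 3.2550
log10(P) = 8.6810 - 3.2550 = 5.4260
P = 10^5.4260 = 266672.4044 mmHg

266672.4044 mmHg


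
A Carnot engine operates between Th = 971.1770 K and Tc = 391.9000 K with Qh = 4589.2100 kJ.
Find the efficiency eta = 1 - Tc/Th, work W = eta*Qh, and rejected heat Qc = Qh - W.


eta = 1 - 391.9000/971.1770 = 0.5965
W = 0.5965 * 4589.2100 = 2737.3216 kJ
Qc = 4589.2100 - 2737.3216 = 1851.8884 kJ

eta = 59.6469%, W = 2737.3216 kJ, Qc = 1851.8884 kJ


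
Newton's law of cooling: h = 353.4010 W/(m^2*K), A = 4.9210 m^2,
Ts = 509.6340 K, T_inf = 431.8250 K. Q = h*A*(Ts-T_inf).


dT = 77.8090 K
Q = 353.4010 * 4.9210 * 77.8090 = 135316.5676 W

135316.5676 W


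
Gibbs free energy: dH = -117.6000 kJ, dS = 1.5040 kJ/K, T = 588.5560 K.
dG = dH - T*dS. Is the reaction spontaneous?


T*dS = 588.5560 * 1.5040 = 885.1882 kJ
dG = -117.6000 - 885.1882 = -1002.7882 kJ (spontaneous)

dG = -1002.7882 kJ, spontaneous


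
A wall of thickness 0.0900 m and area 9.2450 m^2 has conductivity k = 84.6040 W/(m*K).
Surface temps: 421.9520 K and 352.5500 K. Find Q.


dT = 69.4020 K
Q = 84.6040 * 9.2450 * 69.4020 / 0.0900 = 603152.7171 W

603152.7171 W


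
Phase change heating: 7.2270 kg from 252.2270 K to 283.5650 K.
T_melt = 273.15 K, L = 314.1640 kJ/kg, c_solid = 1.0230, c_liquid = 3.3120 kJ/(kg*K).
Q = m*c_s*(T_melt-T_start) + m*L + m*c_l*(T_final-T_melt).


Q1 (sensible, solid) = 7.2270 * 1.0230 * 20.9230 = 154.6884 kJ
Q2 (latent) = 7.2270 * 314.1640 = 2270.4632 kJ
Q3 (sensible, liquid) = 7.2270 * 3.3120 * 10.4150 = 249.2916 kJ
Q_total = 2674.4432 kJ

2674.4432 kJ


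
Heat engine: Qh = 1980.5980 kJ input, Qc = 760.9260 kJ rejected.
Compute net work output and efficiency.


W = 1980.5980 - 760.9260 = 1219.6720 kJ
eta = 1219.6720 / 1980.5980 = 0.6158 = 61.5810%

W = 1219.6720 kJ, eta = 61.5810%


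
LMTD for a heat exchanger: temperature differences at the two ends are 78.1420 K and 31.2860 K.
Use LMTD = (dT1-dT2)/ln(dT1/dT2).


dT1/dT2 = 2.4977
ln(dT1/dT2) = 0.9154
LMTD = 46.8560 / 0.9154 = 51.1888 K

51.1888 K


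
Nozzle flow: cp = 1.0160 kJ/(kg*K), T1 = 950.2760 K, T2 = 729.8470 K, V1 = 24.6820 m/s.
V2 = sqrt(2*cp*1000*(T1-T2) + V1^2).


dT = 220.4290 K
2*cp*1000*dT = 447911.7280
V1^2 = 609.2011
V2 = sqrt(448520.9291) = 669.7171 m/s

669.7171 m/s


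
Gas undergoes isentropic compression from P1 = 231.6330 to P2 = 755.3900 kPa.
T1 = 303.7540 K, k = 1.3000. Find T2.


(k-1)/k = 0.2308
(P2/P1)^exp = 1.3136
T2 = 303.7540 * 1.3136 = 399.0177 K

399.0177 K


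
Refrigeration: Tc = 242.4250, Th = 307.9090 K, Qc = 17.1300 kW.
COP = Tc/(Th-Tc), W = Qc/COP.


COP = 242.4250 / 65.4840 = 3.7020
W = 17.1300 / 3.7020 = 4.6272 kW

COP = 3.7020, W = 4.6272 kW


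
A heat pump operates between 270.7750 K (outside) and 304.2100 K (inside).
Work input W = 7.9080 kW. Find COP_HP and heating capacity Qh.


COP = 304.2100 / 33.4350 = 9.0985
Qh = 9.0985 * 7.9080 = 71.9513 kW

COP = 9.0985, Qh = 71.9513 kW


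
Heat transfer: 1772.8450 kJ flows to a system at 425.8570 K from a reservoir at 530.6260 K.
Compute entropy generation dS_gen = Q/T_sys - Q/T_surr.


dS_sys = 1772.8450/425.8570 = 4.1630 kJ/K
dS_surr = -1772.8450/530.6260 = -3.3410 kJ/K
dS_gen = 4.1630 - 3.3410 = 0.8220 kJ/K (irreversible)

dS_gen = 0.8220 kJ/K, irreversible


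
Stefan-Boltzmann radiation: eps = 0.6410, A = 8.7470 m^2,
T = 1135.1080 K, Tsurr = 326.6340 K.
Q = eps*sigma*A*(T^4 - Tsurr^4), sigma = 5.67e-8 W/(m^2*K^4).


T^4 = 1.6602e+12
Tsurr^4 = 1.1383e+10
Q = 0.6410 * 5.67e-8 * 8.7470 * 1.6488e+12 = 524156.5251 W

524156.5251 W


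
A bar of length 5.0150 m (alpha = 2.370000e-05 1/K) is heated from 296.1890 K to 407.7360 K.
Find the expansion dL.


dT = 111.5470 K
dL = 2.370000e-05 * 5.0150 * 111.5470 = 0.013258 m
L_final = 5.028258 m

dL = 0.013258 m


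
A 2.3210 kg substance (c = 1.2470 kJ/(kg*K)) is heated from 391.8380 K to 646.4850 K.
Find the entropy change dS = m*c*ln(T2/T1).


T2/T1 = 1.6499
ln(T2/T1) = 0.5007
dS = 2.3210 * 1.2470 * 0.5007 = 1.4492 kJ/K

1.4492 kJ/K


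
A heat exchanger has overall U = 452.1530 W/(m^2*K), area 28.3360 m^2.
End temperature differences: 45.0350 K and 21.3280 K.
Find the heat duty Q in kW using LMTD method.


LMTD = 31.7185 K
Q = 452.1530 * 28.3360 * 31.7185 = 406383.7272 W = 406.3837 kW

406.3837 kW


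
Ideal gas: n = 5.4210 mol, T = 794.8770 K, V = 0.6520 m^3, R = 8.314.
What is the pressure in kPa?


P = nRT/V = 5.4210 * 8.314 * 794.8770 / 0.6520
= 35825.2606 / 0.6520 = 54946.7187 Pa = 54.9467 kPa

54.9467 kPa


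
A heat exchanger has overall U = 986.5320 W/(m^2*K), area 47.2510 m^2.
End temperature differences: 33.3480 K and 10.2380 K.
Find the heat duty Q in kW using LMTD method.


LMTD = 19.5700 K
Q = 986.5320 * 47.2510 * 19.5700 = 912246.3312 W = 912.2463 kW

912.2463 kW


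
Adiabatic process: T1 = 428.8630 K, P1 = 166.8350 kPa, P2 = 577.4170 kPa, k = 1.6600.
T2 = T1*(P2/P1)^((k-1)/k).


(k-1)/k = 0.3976
(P2/P1)^exp = 1.6383
T2 = 428.8630 * 1.6383 = 702.5872 K

702.5872 K


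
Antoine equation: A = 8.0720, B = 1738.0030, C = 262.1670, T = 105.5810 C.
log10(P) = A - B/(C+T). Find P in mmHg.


C+T = 367.7480
B/(C+T) = 4.7261
log10(P) = 8.0720 - 4.7261 = 3.3459
P = 10^3.3459 = 2217.8360 mmHg

2217.8360 mmHg


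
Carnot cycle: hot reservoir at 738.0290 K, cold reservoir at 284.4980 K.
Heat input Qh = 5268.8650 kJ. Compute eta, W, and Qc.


eta = 1 - 284.4980/738.0290 = 0.6145
W = 0.6145 * 5268.8650 = 3237.8045 kJ
Qc = 5268.8650 - 3237.8045 = 2031.0605 kJ

eta = 61.4517%, W = 3237.8045 kJ, Qc = 2031.0605 kJ


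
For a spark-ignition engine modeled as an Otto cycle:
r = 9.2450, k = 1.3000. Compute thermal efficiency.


r^(k-1) = 1.9488
eta = 1 - 1/1.9488 = 0.4869 = 48.6869%

48.6869%


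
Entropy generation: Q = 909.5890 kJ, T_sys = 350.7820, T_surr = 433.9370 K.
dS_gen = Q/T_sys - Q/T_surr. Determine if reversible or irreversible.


dS_sys = 909.5890/350.7820 = 2.5930 kJ/K
dS_surr = -909.5890/433.9370 = -2.0961 kJ/K
dS_gen = 2.5930 - 2.0961 = 0.4969 kJ/K (irreversible)

dS_gen = 0.4969 kJ/K, irreversible


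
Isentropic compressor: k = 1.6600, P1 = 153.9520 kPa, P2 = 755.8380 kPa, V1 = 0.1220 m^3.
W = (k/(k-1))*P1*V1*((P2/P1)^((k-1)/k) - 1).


(k-1)/k = 0.3976
(P2/P1)^exp = 1.8826
W = 2.5152 * 153.9520 * 0.1220 * (1.8826 - 1) = 41.6928 kJ

41.6928 kJ


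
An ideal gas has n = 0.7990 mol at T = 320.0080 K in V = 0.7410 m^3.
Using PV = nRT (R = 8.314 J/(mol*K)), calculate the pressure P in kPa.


P = nRT/V = 0.7990 * 8.314 * 320.0080 / 0.7410
= 2125.7767 / 0.7410 = 2868.7944 Pa = 2.8688 kPa

2.8688 kPa


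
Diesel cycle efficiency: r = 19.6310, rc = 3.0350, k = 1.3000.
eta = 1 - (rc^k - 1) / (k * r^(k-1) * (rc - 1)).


r^(k-1) = 2.4428
rc^k = 4.2345
eta = 0.4995 = 49.9479%

49.9479%


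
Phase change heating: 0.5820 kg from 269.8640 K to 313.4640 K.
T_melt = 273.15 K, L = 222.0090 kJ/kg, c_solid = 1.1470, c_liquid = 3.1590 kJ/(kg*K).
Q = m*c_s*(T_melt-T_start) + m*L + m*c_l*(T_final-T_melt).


Q1 (sensible, solid) = 0.5820 * 1.1470 * 3.2860 = 2.1936 kJ
Q2 (latent) = 0.5820 * 222.0090 = 129.2092 kJ
Q3 (sensible, liquid) = 0.5820 * 3.1590 * 40.3140 = 74.1188 kJ
Q_total = 205.5216 kJ

205.5216 kJ


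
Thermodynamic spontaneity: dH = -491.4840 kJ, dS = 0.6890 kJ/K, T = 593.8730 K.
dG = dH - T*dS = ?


T*dS = 593.8730 * 0.6890 = 409.1785 kJ
dG = -491.4840 - 409.1785 = -900.6625 kJ (spontaneous)

dG = -900.6625 kJ, spontaneous


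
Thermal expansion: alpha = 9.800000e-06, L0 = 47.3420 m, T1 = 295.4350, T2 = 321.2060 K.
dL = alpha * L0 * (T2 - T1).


dT = 25.7710 K
dL = 9.800000e-06 * 47.3420 * 25.7710 = 0.011956 m
L_final = 47.353956 m

dL = 0.011956 m


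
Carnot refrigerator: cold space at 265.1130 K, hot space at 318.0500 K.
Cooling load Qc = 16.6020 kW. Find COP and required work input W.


COP = 265.1130 / 52.9370 = 5.0081
W = 16.6020 / 5.0081 = 3.3150 kW

COP = 5.0081, W = 3.3150 kW


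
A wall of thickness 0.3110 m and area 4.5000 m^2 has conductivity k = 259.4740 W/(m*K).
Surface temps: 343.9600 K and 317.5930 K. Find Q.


dT = 26.3670 K
Q = 259.4740 * 4.5000 * 26.3670 / 0.3110 = 98993.5026 W

98993.5026 W


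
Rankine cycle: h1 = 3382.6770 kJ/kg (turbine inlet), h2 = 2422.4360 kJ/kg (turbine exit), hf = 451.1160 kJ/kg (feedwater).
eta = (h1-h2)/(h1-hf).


W = 960.2410 kJ/kg
Q_in = 2931.5610 kJ/kg
eta = 0.3276 = 32.7553%

eta = 32.7553%


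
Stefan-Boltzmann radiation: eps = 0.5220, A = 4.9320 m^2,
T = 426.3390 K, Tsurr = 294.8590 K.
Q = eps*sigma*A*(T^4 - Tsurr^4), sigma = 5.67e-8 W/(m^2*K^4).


T^4 = 3.3038e+10
Tsurr^4 = 7.5589e+09
Q = 0.5220 * 5.67e-8 * 4.9320 * 2.5480e+10 = 3719.3706 W

3719.3706 W


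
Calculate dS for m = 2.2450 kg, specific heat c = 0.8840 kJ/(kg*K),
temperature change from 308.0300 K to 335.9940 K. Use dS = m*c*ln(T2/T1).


T2/T1 = 1.0908
ln(T2/T1) = 0.0869
dS = 2.2450 * 0.8840 * 0.0869 = 0.1725 kJ/K

0.1725 kJ/K


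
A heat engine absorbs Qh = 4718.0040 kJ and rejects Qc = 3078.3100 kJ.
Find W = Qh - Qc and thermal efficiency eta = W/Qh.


W = 4718.0040 - 3078.3100 = 1639.6940 kJ
eta = 1639.6940 / 4718.0040 = 0.3475 = 34.7540%

W = 1639.6940 kJ, eta = 34.7540%


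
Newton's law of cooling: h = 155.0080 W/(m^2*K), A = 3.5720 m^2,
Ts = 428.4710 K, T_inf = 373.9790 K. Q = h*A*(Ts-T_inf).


dT = 54.4920 K
Q = 155.0080 * 3.5720 * 54.4920 = 30171.5979 W

30171.5979 W


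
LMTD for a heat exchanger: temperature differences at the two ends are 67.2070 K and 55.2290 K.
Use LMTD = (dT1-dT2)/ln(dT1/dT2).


dT1/dT2 = 1.2169
ln(dT1/dT2) = 0.1963
LMTD = 11.9780 / 0.1963 = 61.0222 K

61.0222 K


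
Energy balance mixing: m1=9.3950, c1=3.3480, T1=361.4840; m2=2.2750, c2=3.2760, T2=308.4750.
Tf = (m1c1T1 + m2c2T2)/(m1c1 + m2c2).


num = 13669.3173
den = 38.9074
Tf = 351.3299 K

351.3299 K


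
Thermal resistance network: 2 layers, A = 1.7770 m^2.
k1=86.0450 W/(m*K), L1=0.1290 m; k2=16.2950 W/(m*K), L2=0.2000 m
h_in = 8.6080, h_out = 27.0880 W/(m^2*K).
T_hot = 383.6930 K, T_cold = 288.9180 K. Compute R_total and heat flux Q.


R_conv_in = 1/(8.6080*1.7770) = 0.0654
R_1 = 0.1290/(86.0450*1.7770) = 0.0008
R_2 = 0.2000/(16.2950*1.7770) = 0.0069
R_conv_out = 1/(27.0880*1.7770) = 0.0208
R_total = 0.0939 K/W
Q = 94.7750 / 0.0939 = 1009.3164 W

R_total = 0.0939 K/W, Q = 1009.3164 W


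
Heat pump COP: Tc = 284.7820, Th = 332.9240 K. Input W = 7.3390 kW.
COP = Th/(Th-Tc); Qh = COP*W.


COP = 332.9240 / 48.1420 = 6.9155
Qh = 6.9155 * 7.3390 = 50.7525 kW

COP = 6.9155, Qh = 50.7525 kW


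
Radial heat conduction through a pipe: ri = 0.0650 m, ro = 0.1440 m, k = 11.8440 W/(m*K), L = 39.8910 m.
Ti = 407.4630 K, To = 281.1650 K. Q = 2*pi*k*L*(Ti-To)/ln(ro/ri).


dT = 126.2980 K
ln(ro/ri) = 0.7954
Q = 2*pi*11.8440*39.8910*126.2980 / 0.7954 = 471356.8958 W

471356.8958 W


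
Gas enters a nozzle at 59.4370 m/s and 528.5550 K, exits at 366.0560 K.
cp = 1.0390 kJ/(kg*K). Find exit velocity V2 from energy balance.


dT = 162.4990 K
2*cp*1000*dT = 337672.9220
V1^2 = 3532.7570
V2 = sqrt(341205.6790) = 584.1281 m/s

584.1281 m/s


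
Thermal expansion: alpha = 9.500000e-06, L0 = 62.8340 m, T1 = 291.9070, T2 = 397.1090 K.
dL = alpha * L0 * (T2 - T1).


dT = 105.2020 K
dL = 9.500000e-06 * 62.8340 * 105.2020 = 0.062797 m
L_final = 62.896797 m

dL = 0.062797 m


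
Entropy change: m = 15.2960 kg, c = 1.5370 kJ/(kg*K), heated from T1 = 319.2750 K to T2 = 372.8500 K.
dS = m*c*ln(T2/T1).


T2/T1 = 1.1678
ln(T2/T1) = 0.1551
dS = 15.2960 * 1.5370 * 0.1551 = 3.6469 kJ/K

3.6469 kJ/K


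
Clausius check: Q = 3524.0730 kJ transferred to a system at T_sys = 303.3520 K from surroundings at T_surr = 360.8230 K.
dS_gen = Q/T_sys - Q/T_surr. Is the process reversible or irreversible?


dS_sys = 3524.0730/303.3520 = 11.6171 kJ/K
dS_surr = -3524.0730/360.8230 = -9.7668 kJ/K
dS_gen = 11.6171 - 9.7668 = 1.8503 kJ/K (irreversible)

dS_gen = 1.8503 kJ/K, irreversible


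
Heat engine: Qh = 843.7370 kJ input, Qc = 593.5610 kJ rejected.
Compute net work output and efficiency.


W = 843.7370 - 593.5610 = 250.1760 kJ
eta = 250.1760 / 843.7370 = 0.2965 = 29.6509%

W = 250.1760 kJ, eta = 29.6509%


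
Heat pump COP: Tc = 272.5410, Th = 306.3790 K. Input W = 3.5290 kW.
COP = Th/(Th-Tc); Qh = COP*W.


COP = 306.3790 / 33.8380 = 9.0543
Qh = 9.0543 * 3.5290 = 31.9526 kW

COP = 9.0543, Qh = 31.9526 kW


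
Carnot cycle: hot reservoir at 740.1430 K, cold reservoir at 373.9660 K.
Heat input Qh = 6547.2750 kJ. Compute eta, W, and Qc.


eta = 1 - 373.9660/740.1430 = 0.4947
W = 0.4947 * 6547.2750 = 3239.1869 kJ
Qc = 6547.2750 - 3239.1869 = 3308.0881 kJ

eta = 49.4738%, W = 3239.1869 kJ, Qc = 3308.0881 kJ


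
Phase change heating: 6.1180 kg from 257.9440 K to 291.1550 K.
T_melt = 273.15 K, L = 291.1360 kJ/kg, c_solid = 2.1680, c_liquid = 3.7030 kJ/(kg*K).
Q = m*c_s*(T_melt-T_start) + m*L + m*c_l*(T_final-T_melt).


Q1 (sensible, solid) = 6.1180 * 2.1680 * 15.2060 = 201.6897 kJ
Q2 (latent) = 6.1180 * 291.1360 = 1781.1700 kJ
Q3 (sensible, liquid) = 6.1180 * 3.7030 * 18.0050 = 407.9024 kJ
Q_total = 2390.7622 kJ

2390.7622 kJ


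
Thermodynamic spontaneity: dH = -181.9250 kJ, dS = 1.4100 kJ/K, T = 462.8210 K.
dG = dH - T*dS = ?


T*dS = 462.8210 * 1.4100 = 652.5776 kJ
dG = -181.9250 - 652.5776 = -834.5026 kJ (spontaneous)

dG = -834.5026 kJ, spontaneous


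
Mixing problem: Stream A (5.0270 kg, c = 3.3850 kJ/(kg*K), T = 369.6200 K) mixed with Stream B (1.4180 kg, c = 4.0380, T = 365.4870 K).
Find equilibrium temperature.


num = 8382.3361
den = 22.7423
Tf = 368.5794 K

368.5794 K


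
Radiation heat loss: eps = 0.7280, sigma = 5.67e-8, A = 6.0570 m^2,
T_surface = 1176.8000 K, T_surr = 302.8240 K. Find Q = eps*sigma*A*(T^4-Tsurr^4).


T^4 = 1.9178e+12
Tsurr^4 = 8.4093e+09
Q = 0.7280 * 5.67e-8 * 6.0570 * 1.9094e+12 = 477390.9325 W

477390.9325 W


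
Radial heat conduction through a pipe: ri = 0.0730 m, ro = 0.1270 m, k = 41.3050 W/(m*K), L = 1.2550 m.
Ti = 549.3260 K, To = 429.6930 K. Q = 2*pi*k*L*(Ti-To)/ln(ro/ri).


dT = 119.6330 K
ln(ro/ri) = 0.5537
Q = 2*pi*41.3050*1.2550*119.6330 / 0.5537 = 70368.9398 W

70368.9398 W


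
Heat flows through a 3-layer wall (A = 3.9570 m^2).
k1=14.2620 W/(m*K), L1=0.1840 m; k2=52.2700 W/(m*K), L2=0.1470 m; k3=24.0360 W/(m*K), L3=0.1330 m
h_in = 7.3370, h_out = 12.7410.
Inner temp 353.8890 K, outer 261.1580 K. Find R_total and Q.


R_conv_in = 1/(7.3370*3.9570) = 0.0344
R_1 = 0.1840/(14.2620*3.9570) = 0.0033
R_2 = 0.1470/(52.2700*3.9570) = 0.0007
R_3 = 0.1330/(24.0360*3.9570) = 0.0014
R_conv_out = 1/(12.7410*3.9570) = 0.0198
R_total = 0.0596 K/W
Q = 92.7310 / 0.0596 = 1554.6225 W

R_total = 0.0596 K/W, Q = 1554.6225 W


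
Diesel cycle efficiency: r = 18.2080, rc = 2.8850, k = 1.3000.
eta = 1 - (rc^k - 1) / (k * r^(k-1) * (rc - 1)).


r^(k-1) = 2.3882
rc^k = 3.9645
eta = 0.4935 = 49.3453%

49.3453%


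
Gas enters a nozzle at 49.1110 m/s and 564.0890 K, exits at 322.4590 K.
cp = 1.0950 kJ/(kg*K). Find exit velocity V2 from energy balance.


dT = 241.6300 K
2*cp*1000*dT = 529169.7000
V1^2 = 2411.8903
V2 = sqrt(531581.5903) = 729.0964 m/s

729.0964 m/s


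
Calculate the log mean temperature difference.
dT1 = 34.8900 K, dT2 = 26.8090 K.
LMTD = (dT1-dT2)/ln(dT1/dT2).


dT1/dT2 = 1.3014
ln(dT1/dT2) = 0.2635
LMTD = 8.0810 / 0.2635 = 30.6723 K

30.6723 K


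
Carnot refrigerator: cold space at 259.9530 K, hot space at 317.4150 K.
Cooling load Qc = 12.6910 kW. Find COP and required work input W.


COP = 259.9530 / 57.4620 = 4.5239
W = 12.6910 / 4.5239 = 2.8053 kW

COP = 4.5239, W = 2.8053 kW


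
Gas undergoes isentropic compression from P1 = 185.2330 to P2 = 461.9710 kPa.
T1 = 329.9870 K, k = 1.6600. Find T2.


(k-1)/k = 0.3976
(P2/P1)^exp = 1.4381
T2 = 329.9870 * 1.4381 = 474.5686 K

474.5686 K


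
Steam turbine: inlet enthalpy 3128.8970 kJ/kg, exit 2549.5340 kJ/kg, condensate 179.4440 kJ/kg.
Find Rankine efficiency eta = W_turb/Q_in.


W = 579.3630 kJ/kg
Q_in = 2949.4530 kJ/kg
eta = 0.1964 = 19.6431%

eta = 19.6431%


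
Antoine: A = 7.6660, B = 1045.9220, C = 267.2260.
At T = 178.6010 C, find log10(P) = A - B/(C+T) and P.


C+T = 445.8270
B/(C+T) = 2.3460
log10(P) = 7.6660 - 2.3460 = 5.3200
P = 10^5.3200 = 208916.8179 mmHg

208916.8179 mmHg


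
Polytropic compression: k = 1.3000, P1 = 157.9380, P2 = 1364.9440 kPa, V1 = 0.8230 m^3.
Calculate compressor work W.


(k-1)/k = 0.2308
(P2/P1)^exp = 1.6449
W = 4.3333 * 157.9380 * 0.8230 * (1.6449 - 1) = 363.2578 kJ

363.2578 kJ


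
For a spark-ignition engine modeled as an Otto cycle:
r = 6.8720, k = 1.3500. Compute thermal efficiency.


r^(k-1) = 1.9633
eta = 1 - 1/1.9633 = 0.4906 = 49.0645%

49.0645%


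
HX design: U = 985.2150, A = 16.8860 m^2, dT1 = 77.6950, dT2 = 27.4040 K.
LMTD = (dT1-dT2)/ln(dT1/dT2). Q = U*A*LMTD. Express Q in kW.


LMTD = 48.2592 K
Q = 985.2150 * 16.8860 * 48.2592 = 802856.4057 W = 802.8564 kW

802.8564 kW


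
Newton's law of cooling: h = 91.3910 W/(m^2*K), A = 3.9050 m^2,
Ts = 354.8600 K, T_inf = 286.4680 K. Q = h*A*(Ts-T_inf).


dT = 68.3920 K
Q = 91.3910 * 3.9050 * 68.3920 = 24407.8638 W

24407.8638 W


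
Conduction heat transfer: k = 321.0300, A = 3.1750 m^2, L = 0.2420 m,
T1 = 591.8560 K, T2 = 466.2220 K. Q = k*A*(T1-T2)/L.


dT = 125.6340 K
Q = 321.0300 * 3.1750 * 125.6340 / 0.2420 = 529152.8867 W

529152.8867 W


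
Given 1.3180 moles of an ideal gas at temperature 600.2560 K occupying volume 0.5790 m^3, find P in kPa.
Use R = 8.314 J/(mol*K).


P = nRT/V = 1.3180 * 8.314 * 600.2560 / 0.5790
= 6577.5164 / 0.5790 = 11360.1320 Pa = 11.3601 kPa

11.3601 kPa


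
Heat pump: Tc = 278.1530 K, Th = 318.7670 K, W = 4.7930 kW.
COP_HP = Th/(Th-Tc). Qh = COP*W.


COP = 318.7670 / 40.6140 = 7.8487
Qh = 7.8487 * 4.7930 = 37.6188 kW

COP = 7.8487, Qh = 37.6188 kW


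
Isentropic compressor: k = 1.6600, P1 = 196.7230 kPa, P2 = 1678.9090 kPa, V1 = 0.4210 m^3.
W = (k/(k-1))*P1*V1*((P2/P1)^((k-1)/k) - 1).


(k-1)/k = 0.3976
(P2/P1)^exp = 2.3454
W = 2.5152 * 196.7230 * 0.4210 * (2.3454 - 1) = 280.2637 kJ

280.2637 kJ


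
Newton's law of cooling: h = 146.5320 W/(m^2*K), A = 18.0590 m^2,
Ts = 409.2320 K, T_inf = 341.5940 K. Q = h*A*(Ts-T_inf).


dT = 67.6380 K
Q = 146.5320 * 18.0590 * 67.6380 = 178985.1222 W

178985.1222 W


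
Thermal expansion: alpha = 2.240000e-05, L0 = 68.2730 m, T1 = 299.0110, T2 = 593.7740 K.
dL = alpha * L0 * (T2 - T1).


dT = 294.7630 K
dL = 2.240000e-05 * 68.2730 * 294.7630 = 0.450786 m
L_final = 68.723786 m

dL = 0.450786 m


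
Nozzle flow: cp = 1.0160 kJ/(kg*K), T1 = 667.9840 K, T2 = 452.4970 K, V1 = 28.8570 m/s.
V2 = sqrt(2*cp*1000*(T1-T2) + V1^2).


dT = 215.4870 K
2*cp*1000*dT = 437869.5840
V1^2 = 832.7264
V2 = sqrt(438702.3104) = 662.3461 m/s

662.3461 m/s


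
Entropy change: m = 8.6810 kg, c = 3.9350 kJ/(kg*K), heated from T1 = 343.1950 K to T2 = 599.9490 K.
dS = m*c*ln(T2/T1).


T2/T1 = 1.7481
ln(T2/T1) = 0.5585
dS = 8.6810 * 3.9350 * 0.5585 = 19.0798 kJ/K

19.0798 kJ/K


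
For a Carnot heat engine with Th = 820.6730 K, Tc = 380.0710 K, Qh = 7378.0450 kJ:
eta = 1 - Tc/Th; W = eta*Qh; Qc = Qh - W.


eta = 1 - 380.0710/820.6730 = 0.5369
W = 0.5369 * 7378.0450 = 3961.1165 kJ
Qc = 7378.0450 - 3961.1165 = 3416.9285 kJ

eta = 53.6879%, W = 3961.1165 kJ, Qc = 3416.9285 kJ
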